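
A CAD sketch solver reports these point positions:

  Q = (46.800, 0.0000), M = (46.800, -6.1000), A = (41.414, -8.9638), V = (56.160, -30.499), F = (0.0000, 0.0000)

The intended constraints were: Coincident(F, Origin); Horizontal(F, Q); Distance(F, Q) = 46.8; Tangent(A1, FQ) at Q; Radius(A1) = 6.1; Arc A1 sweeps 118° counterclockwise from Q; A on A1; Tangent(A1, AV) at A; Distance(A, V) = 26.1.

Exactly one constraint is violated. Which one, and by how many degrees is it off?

Tangent(A1, AV) at A — off by 6.40°.

F = (0.00, 0.00) ✓; F.y = 0.00, Q.y = 0.00 ✓; |FQ| = 46.80 ✓; ∠(MQ, QF) = 90.00° ✓; |MQ| = 6.100 ✓; bearing(M→A) − bearing(M→Q) = 118.0° ✓; |MA| = 6.100 ✓; ∠(MA, AV) = 83.60° ✗; |AV| = 26.10 ✓.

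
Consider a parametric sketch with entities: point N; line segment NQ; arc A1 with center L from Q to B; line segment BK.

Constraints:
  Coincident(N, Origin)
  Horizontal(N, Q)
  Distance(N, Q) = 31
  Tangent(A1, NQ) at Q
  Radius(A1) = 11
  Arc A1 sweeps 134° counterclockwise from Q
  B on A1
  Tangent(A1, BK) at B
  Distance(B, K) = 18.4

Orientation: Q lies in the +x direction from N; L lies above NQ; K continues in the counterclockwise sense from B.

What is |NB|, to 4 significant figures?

43.15

N is at the origin; N and Q share the same y with |NQ| = 31.0 and Q on the +x side, so Q = (31.00, 0.000). Tangency of A1 to NQ means the radius LQ is perpendicular to NQ, so L = Q + (0, 11) = (31.00, 11.00). On A1, Q sits at bearing -90° from L; a 134° counterclockwise sweep puts B at bearing 44°, so B = L + 11.0·(cos 44°, sin 44°) = (38.91, 18.64). Then |NB| = |B − N| = 43.15.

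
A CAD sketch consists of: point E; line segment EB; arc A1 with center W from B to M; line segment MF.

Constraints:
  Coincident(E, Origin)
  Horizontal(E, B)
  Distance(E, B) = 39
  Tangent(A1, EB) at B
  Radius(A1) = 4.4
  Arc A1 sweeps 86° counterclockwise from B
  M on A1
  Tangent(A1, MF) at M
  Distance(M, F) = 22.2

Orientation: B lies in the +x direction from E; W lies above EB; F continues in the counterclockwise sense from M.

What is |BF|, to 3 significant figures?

26.9

On A1, B sits at bearing -90° from W; an 86° counterclockwise sweep puts M at bearing -4°, so M = W + 4.4·(cos -4°, sin -4°) = (43.4, 4.09). A1 meets MF tangentially, so WM is at right angles to MF, so MF runs along (−sin -4°, cos -4°); with |MF| = 22.2, F = (44.9, 26.2). Then |BF| = |F − B| = 26.9.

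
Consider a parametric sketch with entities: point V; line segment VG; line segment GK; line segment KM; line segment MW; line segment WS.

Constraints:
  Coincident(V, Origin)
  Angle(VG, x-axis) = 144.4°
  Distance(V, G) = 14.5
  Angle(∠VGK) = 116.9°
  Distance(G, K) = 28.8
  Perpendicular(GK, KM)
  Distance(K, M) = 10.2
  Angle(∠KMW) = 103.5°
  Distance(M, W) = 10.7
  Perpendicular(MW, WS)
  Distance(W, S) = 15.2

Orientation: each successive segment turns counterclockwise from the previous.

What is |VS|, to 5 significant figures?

26.147

V is at the origin; VG runs at 144.4° with length 14.5, so G = (-11.790, 8.4408). ∠VGK = 116.9° gives GK at -152.50° from the x-axis; with |GK| = 28.8, K = (-37.336, -4.8576). The perpendicularity gives KM at right angles to GK, so KM runs at -62.500°; with |KM| = 10.2, M = (-32.626, -13.905). ∠KMW = 103.5° gives MW at 14.000° from the x-axis; with |MW| = 10.7, W = (-22.244, -11.317). MW is perpendicular to WS, so WS runs at 104.00°; with |WS| = 15.2, S = (-25.921, 3.4320). Then |VS| = |S − V| = 26.147.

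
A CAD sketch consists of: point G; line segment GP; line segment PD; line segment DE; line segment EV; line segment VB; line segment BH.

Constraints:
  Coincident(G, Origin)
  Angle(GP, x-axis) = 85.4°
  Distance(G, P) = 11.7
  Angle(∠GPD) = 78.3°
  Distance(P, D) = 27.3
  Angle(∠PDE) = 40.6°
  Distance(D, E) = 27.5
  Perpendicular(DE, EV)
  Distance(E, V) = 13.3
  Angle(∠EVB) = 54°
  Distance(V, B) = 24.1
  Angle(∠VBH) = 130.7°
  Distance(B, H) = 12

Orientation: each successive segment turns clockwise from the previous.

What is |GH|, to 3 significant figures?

28.1

G is at the origin; GP runs at 85.4° with length 11.7, so P = (0.938, 11.7). ∠GPD = 78.3° gives PD at -16.3° from the x-axis; with |PD| = 27.3, D = (27.1, 4.00). ∠PDE = 40.6° gives DE at -156° from the x-axis; with |DE| = 27.5, E = (2.08, -7.32). The perpendicularity gives EV at right angles to DE, so EV runs at 114°; with |EV| = 13.3, V = (-3.40, 4.81). ∠EVB = 54.0° gives VB at -11.7° from the x-axis; with |VB| = 24.1, B = (20.2, -0.0820). ∠VBH = 130.7° gives BH at -61.0° from the x-axis; with |BH| = 12.0, H = (26.0, -10.6). Then |GH| = |H − G| = 28.1.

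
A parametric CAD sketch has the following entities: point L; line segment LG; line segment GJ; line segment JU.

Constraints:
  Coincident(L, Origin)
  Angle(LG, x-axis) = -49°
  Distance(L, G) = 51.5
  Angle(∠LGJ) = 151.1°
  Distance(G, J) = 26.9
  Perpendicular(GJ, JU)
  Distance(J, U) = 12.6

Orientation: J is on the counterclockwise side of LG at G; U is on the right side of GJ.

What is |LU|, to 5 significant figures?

81.163

∠LGJ = 151.1°, so GJ runs at -49.0° + (180° − 151.1°) = -20.100° from the x-axis; with |GJ| = 26.9, J = G + 26.9·(cos -20.100°, sin -20.100°) = (59.049, -48.112). GJ is perpendicular to JU; with |JU| = 12.6 on the right of GJ, U = J + 12.6·(-0.34366, -0.93909) = (54.719, -59.945). Then |LU| = |U − L| = 81.163.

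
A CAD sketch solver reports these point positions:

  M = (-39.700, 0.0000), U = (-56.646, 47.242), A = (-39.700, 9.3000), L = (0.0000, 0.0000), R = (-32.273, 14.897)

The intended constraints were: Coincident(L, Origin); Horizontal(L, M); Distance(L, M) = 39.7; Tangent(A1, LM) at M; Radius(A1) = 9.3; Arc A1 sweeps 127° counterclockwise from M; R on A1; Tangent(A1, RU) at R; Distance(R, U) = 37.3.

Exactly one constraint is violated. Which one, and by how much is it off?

Distance(R, U) = 37.3 — off by 3.20.

L = (0.00, 0.00) ✓; L.y = 0.00, M.y = 0.00 ✓; |LM| = 39.70 ✓; ∠(AM, ML) = 90.00° ✓; |AM| = 9.300 ✓; bearing(A→R) − bearing(A→M) = 127.0° ✓; |AR| = 9.300 ✓; ∠(AR, RU) = 90.00° ✓; |RU| = 40.50 ✗.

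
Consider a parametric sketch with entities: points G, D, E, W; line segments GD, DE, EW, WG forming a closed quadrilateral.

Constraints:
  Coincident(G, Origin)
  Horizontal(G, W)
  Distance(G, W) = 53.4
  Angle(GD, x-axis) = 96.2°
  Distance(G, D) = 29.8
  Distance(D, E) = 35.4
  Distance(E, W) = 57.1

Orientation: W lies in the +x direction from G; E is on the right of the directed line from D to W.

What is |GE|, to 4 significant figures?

6.704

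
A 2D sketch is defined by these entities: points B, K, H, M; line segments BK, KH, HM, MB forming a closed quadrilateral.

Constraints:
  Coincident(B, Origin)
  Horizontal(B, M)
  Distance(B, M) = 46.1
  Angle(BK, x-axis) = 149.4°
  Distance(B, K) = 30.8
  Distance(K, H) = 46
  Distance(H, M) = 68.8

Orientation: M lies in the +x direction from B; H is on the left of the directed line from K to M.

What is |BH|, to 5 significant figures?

52.288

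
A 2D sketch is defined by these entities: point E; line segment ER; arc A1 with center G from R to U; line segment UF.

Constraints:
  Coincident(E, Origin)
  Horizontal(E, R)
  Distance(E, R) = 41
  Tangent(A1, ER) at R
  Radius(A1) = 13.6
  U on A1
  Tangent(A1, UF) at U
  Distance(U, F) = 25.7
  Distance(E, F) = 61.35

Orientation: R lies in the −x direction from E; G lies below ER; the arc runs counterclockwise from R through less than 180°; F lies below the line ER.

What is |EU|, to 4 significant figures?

56.78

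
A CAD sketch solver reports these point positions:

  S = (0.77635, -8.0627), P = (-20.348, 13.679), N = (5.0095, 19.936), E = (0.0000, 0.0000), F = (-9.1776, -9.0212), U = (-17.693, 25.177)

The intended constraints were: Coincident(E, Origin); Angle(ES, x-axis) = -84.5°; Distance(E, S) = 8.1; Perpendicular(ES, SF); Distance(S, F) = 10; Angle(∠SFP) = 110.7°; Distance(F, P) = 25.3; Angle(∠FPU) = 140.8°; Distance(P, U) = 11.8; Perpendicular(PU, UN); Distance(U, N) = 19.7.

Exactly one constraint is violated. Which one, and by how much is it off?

Distance(U, N) = 19.7 — off by 3.60.

E = (0.00, 0.00) ✓; ES at -84.50° ✓; |ES| = 8.100 ✓; ∠(ES, SF) = 90.00° ✓; |SF| = 10.00 ✓; ∠SFP = 110.7° ✓; |FP| = 25.30 ✓; ∠FPU = 140.8° ✓; |PU| = 11.80 ✓; ∠(PU, UN) = 90.00° ✓; |UN| = 23.30 ✗.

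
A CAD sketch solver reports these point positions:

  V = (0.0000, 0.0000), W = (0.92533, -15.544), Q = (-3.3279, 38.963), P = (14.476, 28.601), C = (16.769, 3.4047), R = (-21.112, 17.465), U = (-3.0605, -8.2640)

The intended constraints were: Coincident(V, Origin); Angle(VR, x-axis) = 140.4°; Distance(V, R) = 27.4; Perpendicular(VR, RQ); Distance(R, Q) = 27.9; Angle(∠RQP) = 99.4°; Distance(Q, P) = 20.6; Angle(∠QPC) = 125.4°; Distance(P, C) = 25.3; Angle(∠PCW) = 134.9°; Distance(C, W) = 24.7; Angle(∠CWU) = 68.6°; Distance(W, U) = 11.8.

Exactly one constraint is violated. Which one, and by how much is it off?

Distance(W, U) = 11.8 — off by 3.50.

V = (0.00, 0.00) ✓; VR at 140.4° ✓; |VR| = 27.40 ✓; ∠(VR, RQ) = 90.00° ✓; |RQ| = 27.90 ✓; ∠RQP = 99.40° ✓; |QP| = 20.60 ✓; ∠QPC = 125.4° ✓; |PC| = 25.30 ✓; ∠PCW = 134.9° ✓; |CW| = 24.70 ✓; ∠CWU = 68.60° ✓; |WU| = 8.300 ✗.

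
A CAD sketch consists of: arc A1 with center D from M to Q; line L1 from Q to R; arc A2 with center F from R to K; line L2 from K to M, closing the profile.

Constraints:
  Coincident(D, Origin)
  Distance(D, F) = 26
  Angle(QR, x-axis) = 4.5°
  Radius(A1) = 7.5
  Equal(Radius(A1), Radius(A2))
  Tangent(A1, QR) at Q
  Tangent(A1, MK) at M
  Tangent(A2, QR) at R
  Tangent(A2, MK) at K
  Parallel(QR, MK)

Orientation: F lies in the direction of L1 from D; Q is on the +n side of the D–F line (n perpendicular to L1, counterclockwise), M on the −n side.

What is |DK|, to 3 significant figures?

27.1

Tangency of A1 to both parallel lines with radius 7.5 puts Q and M at D ± 7.5·n: Q = (-0.588, 7.48), M = (0.588, -7.48). Equal radii place R and K the same way about F: R = F + 7.5·n = (25.3, 9.52), K = F − 7.5·n = (26.5, -5.44). Then |DK| = |K − D| = 27.1.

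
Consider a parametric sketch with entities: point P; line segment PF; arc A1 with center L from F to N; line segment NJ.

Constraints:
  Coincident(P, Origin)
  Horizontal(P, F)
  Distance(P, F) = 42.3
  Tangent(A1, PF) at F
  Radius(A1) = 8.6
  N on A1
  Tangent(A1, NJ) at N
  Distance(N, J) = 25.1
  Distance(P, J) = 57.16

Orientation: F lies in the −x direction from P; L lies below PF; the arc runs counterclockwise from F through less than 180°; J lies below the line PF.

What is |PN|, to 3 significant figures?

51.8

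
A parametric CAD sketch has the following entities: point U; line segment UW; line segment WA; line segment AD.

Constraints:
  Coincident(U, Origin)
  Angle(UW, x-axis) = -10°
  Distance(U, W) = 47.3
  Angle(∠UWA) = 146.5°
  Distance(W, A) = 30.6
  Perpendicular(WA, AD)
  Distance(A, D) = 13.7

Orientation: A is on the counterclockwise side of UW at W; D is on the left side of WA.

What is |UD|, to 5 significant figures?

71.133

∠UWA = 146.5°, so WA runs at -10.0° + (180° − 146.5°) = 23.500° from the x-axis; with |WA| = 30.6, A = W + 30.6·(cos 23.500°, sin 23.500°) = (74.643, 3.9882). WA is perpendicular to AD; with |AD| = 13.7 on the left of WA, D = A + 13.7·(-0.39875, 0.91706) = (69.181, 16.552). Then |UD| = |D − U| = 71.133.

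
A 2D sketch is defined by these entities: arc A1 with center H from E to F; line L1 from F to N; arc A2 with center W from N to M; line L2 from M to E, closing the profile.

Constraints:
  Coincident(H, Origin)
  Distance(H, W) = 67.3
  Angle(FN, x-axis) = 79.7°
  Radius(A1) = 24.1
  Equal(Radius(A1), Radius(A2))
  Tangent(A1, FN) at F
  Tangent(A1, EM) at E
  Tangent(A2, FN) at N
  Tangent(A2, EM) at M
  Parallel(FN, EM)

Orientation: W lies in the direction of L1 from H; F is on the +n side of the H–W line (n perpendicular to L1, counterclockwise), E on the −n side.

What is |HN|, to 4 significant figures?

71.48

The slot axis is L1's direction at 79.7°, so u = (cos 79.7°, sin 79.7°) = (0.1788, 0.9839) and n = (−sin 79.7°, cos 79.7°) = (-0.9839, 0.1788). H is at the origin and W lies 67.3 along u from H, so W = 67.3·u = (12.03, 66.22). Tangency of A1 to both parallel lines with radius 24.1 puts F and E at H ± 24.1·n: F = (-23.71, 4.309), E = (23.71, -4.309). Equal radii place N and M the same way about W: N = W + 24.1·n = (-11.68, 70.52), M = W − 24.1·n = (35.75, 61.91). Then |HN| = |N − H| = 71.48.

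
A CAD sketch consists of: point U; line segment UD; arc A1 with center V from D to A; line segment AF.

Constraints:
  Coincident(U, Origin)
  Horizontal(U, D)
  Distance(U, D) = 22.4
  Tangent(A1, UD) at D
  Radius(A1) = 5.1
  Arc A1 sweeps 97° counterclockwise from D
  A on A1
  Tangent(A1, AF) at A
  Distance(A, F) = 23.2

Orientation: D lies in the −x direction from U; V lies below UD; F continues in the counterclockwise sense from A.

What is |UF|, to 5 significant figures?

37.860

U is at the origin; U and D share the same y with |UD| = 22.4 and D on the −x side, so D = (-22.400, 0.0000). A1 meets UD tangentially, so VD is at right angles to UD, so V = D + (0, -5.1) = (-22.400, -5.1000). On A1, D sits at bearing 90° from V; a 97° counterclockwise sweep puts A at bearing 187°, so A = V + 5.1·(cos 187°, sin 187°) = (-27.462, -5.7215). Since A1 is tangent to AF there, VA ⟂ AF, so AF runs along (−sin 187°, cos 187°); with |AF| = 23.2, F = (-24.635, -28.749). Then |UF| = |F − U| = 37.860.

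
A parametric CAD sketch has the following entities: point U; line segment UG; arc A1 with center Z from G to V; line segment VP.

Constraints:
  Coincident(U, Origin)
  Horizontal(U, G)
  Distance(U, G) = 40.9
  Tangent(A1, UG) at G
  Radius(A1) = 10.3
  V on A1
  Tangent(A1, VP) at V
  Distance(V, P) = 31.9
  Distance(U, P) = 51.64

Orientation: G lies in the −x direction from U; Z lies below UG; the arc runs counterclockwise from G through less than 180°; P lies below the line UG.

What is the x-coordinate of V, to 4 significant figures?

-49.15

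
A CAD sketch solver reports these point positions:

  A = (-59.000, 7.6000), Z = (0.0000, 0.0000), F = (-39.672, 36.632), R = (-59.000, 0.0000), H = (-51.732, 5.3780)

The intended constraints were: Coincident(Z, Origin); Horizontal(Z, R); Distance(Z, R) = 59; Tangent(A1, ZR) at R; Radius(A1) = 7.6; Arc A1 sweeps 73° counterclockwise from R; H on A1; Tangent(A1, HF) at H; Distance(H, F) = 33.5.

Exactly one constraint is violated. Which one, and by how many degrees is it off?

Tangent(A1, HF) at H — off by 4.10°.

Z = (0.00, 0.00) ✓; Z.y = 0.00, R.y = 0.00 ✓; |ZR| = 59.00 ✓; ∠(AR, RZ) = 90.00° ✓; |AR| = 7.600 ✓; bearing(A→H) − bearing(A→R) = 73.00° ✓; |AH| = 7.600 ✓; ∠(AH, HF) = 94.10° ✗; |HF| = 33.50 ✓.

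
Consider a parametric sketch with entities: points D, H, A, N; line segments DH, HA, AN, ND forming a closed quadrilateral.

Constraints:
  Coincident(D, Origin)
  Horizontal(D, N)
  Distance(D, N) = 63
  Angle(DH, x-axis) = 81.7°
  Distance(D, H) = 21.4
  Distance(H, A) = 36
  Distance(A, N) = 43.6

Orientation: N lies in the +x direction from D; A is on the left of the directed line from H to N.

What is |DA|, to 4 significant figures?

50.29

Checks: DH at 81.70° ✓; |HA| = 36.00 ✓; |AN| = 43.60 ✓.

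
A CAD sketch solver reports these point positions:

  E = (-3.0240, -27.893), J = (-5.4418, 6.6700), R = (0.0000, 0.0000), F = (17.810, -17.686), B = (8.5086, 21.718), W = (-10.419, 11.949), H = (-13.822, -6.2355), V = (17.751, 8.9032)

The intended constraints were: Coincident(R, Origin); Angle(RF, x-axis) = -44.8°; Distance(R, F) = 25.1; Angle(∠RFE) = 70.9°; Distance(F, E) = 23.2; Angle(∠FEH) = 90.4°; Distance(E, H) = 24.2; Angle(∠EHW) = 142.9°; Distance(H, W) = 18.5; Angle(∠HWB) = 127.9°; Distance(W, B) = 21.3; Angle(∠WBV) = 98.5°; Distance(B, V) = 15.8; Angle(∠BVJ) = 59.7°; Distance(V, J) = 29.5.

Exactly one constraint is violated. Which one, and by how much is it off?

Distance(V, J) = 29.5 — off by 6.20.

R = (0.00, 0.00) ✓; RF at -44.80° ✓; |RF| = 25.10 ✓; ∠RFE = 70.90° ✓; |FE| = 23.20 ✓; ∠FEH = 90.40° ✓; |EH| = 24.20 ✓; ∠EHW = 142.9° ✓; |HW| = 18.50 ✓; ∠HWB = 127.9° ✓; |WB| = 21.30 ✓; ∠WBV = 98.50° ✓; |BV| = 15.80 ✓; ∠BVJ = 59.70° ✓; |VJ| = 23.30 ✗.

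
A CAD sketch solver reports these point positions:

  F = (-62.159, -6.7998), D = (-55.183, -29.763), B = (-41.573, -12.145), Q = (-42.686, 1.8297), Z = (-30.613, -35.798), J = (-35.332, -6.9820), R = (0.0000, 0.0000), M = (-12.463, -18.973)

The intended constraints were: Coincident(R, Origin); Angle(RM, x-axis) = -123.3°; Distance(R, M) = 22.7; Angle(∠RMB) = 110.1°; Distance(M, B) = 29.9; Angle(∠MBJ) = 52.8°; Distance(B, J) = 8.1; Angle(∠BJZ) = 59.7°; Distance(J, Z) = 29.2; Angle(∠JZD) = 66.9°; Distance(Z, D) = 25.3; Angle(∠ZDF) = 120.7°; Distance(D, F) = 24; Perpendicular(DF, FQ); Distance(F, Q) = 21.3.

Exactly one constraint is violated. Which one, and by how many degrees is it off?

Perpendicular(DF, FQ) — off by 7.00°.

R = (0.00, 0.00) ✓; RM at -123.3° ✓; |RM| = 22.70 ✓; ∠RMB = 110.1° ✓; |MB| = 29.90 ✓; ∠MBJ = 52.80° ✓; |BJ| = 8.100 ✓; ∠BJZ = 59.70° ✓; |JZ| = 29.20 ✓; ∠JZD = 66.90° ✓; |ZD| = 25.30 ✓; ∠ZDF = 120.7° ✓; |DF| = 24.00 ✓; ∠(DF, FQ) = 83.00° ✗; |FQ| = 21.30 ✓.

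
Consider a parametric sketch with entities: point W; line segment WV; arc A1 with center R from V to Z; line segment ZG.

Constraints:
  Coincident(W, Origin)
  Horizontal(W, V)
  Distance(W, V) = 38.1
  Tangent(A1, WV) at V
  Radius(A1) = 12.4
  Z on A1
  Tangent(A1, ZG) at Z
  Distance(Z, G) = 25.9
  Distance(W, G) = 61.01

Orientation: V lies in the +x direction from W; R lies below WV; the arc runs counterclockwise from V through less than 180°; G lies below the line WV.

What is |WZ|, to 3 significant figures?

35.5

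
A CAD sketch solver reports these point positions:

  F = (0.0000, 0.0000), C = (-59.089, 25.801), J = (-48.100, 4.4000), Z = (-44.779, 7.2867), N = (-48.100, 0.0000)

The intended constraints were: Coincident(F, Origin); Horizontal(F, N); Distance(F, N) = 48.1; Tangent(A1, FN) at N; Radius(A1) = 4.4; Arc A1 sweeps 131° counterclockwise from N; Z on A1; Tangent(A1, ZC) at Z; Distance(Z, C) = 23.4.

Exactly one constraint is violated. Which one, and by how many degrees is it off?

Tangent(A1, ZC) at Z — off by 3.30°.

F = (0.00, 0.00) ✓; F.y = 0.00, N.y = 0.00 ✓; |FN| = 48.10 ✓; ∠(JN, NF) = 90.00° ✓; |JN| = 4.400 ✓; bearing(J→Z) − bearing(J→N) = 131.0° ✓; |JZ| = 4.400 ✓; ∠(JZ, ZC) = 93.30° ✗; |ZC| = 23.40 ✓.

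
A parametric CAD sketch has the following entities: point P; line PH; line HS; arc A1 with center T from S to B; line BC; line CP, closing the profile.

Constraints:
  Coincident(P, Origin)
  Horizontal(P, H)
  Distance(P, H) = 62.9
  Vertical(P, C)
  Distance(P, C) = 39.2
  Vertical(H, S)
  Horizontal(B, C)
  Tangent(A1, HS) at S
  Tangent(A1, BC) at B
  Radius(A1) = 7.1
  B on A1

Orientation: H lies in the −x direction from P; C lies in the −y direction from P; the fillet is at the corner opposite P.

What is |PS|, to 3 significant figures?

70.6

P is at the origin; P and H share the same y with |PH| = 62.9 and H on the −x side, so H = (-62.9, 0.00). P and C share the same x with |PC| = 39.2 and C on the −y side, so C = (0.00, -39.2). The virtual corner opposite P is at (-62.9, -39.2). A1 meets HS tangentially, so TS is at right angles to HS and A1 meets BC tangentially, so TB is at right angles to BC, with radius 7.1, so the center T sits 7.1 in from both sides at T = (-55.8, -32.1). That places the tangent points at S = (-62.9, -32.1) on HS and B = (-55.8, -39.2) on BC. Then |PS| = |S − P| = 70.6.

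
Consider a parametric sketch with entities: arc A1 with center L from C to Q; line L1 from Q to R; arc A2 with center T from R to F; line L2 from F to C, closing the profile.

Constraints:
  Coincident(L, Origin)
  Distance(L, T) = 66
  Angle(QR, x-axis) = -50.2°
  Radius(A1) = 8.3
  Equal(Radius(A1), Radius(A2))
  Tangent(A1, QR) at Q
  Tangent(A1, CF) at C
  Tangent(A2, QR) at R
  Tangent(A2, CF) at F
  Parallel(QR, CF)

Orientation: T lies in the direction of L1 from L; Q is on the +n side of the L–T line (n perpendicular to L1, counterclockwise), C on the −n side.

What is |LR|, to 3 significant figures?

66.5

The slot axis is L1's direction at -50.2°, so u = (cos -50.2°, sin -50.2°) = (0.640, -0.768) and n = (−sin -50.2°, cos -50.2°) = (0.768, 0.640). L is at the origin and T lies 66.0 along u from L, so T = 66.0·u = (42.2, -50.7). Tangency of A1 to both parallel lines with radius 8.3 puts Q and C at L ± 8.3·n: Q = (6.38, 5.31), C = (-6.38, -5.31). Equal radii place R and F the same way about T: R = T + 8.3·n = (48.6, -45.4), F = T − 8.3·n = (35.9, -56.0). Then |LR| = |R − L| = 66.5.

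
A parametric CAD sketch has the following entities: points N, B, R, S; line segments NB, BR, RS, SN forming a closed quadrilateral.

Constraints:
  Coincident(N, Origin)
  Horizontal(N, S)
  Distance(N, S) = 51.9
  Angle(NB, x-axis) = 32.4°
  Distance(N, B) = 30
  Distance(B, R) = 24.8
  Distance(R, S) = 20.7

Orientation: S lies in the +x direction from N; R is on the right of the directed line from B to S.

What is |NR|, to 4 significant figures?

33.53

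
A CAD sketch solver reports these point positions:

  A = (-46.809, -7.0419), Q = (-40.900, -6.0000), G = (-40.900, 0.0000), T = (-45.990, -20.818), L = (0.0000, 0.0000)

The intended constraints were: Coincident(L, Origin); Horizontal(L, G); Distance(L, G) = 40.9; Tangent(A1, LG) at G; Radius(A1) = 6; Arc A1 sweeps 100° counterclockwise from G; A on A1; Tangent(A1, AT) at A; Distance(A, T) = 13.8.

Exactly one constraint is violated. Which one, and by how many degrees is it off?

Tangent(A1, AT) at A — off by 6.60°.

L = (0.00, 0.00) ✓; L.y = 0.00, G.y = 0.00 ✓; |LG| = 40.90 ✓; ∠(QG, GL) = 90.00° ✓; |QG| = 6.000 ✓; bearing(Q→A) − bearing(Q→G) = 100.0° ✓; |QA| = 6.000 ✓; ∠(QA, AT) = 96.60° ✗; |AT| = 13.80 ✓.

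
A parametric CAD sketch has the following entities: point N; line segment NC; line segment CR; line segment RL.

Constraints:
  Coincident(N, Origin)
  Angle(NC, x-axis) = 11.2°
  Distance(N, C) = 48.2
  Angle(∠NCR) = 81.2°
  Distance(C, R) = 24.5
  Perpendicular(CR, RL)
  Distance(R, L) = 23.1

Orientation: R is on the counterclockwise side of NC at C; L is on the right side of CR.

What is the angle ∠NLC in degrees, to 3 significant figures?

33.1°

∠NCR = 81.2°, so CR runs at 11.2° + (180° − 81.2°) = 110° from the x-axis; with |CR| = 24.5, R = C + 24.5·(cos 110°, sin 110°) = (38.9, 32.4). The perpendicularity gives RL at right angles to CR; with |RL| = 23.1 on the right of CR, L = R + 23.1·(0.940, 0.342) = (60.6, 40.3). Then cos ∠NLC = LN·LC / (|LN||LC|), giving 33.1°.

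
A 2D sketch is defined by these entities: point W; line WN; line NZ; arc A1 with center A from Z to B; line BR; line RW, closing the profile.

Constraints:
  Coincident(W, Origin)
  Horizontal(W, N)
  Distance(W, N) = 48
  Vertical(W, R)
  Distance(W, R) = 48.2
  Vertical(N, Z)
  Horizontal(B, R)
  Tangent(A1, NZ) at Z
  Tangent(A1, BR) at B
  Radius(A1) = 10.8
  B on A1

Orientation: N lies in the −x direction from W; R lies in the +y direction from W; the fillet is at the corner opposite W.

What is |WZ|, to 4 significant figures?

60.85

The virtual corner opposite W is at (-48.00, 48.20). The tangent condition forces AZ to be normal to NZ and since A1 is tangent to BR there, AB ⟂ BR, with radius 10.8, so the center A sits 10.8 in from both sides at A = (-37.20, 37.40). That places the tangent points at Z = (-48.00, 37.40) on NZ and B = (-37.20, 48.20) on BR. Then |WZ| = |Z − W| = 60.85.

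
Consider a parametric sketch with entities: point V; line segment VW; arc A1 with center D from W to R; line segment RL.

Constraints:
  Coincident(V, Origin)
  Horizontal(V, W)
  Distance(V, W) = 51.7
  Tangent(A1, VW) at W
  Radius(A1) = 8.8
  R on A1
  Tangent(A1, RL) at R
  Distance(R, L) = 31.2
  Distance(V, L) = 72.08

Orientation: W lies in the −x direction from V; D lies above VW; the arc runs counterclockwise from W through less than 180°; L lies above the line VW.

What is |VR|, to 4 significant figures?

46.05

V is at the origin; VW is horizontal with |VW| = 51.7 and W on the −x side, so W = (-51.70, 0.000). The tangent condition forces DW to be normal to VW, so D = W + (0, 8.8) = (-51.70, 8.800). Since DR ⟂ RL (tangency), |DL| = √(8.8² + 31.2²) = 32.42 regardless of where R sits on A1. So L lies on both circle(V, 72.08) and circle(D, 32.42); the above-VW intersection is L = (-59.84, 40.18). R is the foot of the tangent from L: R = (-44.10, 13.24).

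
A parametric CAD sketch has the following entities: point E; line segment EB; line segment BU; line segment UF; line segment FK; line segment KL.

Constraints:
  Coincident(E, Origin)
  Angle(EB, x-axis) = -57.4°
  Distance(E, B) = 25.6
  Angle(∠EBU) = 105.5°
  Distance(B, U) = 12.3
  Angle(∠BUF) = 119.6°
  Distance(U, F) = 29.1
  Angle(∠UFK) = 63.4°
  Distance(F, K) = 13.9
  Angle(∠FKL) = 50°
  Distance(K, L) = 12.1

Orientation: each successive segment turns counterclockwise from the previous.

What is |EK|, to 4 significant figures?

19.68

∠BUF = 119.6° gives UF at 77.50° from the x-axis; with |UF| = 29.1, F = (31.85, 10.46). ∠UFK = 63.4° gives FK at -165.9° from the x-axis; with |FK| = 13.9, K = (18.37, 7.074). Then |EK| = |K − E| = 19.68.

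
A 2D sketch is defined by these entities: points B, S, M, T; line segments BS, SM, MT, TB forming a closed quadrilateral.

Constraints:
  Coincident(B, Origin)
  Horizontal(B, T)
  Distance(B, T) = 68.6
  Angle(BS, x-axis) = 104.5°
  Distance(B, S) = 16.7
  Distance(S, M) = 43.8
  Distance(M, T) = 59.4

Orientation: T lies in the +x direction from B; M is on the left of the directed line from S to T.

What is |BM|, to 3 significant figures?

53.2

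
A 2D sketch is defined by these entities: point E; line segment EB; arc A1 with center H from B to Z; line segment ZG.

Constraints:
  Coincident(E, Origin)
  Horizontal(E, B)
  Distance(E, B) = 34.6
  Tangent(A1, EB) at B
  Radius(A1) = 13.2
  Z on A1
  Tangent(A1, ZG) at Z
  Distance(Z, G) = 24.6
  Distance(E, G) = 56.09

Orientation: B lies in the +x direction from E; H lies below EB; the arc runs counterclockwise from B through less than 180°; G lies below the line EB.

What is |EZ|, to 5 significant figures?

31.828

E is at the origin; EB is horizontal with |EB| = 34.6 and B on the +x side, so B = (34.600, 0.0000). Tangency of A1 to EB means the radius HB is perpendicular to EB, so H = B + (0, -13.2) = (34.600, -13.200). Since HZ ⟂ ZG (tangency), |HG| = √(13.2² + 24.6²) = 27.918 regardless of where Z sits on A1. So G lies on both circle(E, 56.09) and circle(H, 27.918); the below-EB intersection is G = (38.433, -40.853). Z is the foot of the tangent from G: Z = (23.936, -20.979).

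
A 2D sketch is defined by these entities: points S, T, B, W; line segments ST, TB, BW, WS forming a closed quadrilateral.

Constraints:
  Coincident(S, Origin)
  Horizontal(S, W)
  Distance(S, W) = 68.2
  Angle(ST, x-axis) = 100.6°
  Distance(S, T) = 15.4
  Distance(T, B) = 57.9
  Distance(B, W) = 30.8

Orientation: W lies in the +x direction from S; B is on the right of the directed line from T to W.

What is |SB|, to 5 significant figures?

47.870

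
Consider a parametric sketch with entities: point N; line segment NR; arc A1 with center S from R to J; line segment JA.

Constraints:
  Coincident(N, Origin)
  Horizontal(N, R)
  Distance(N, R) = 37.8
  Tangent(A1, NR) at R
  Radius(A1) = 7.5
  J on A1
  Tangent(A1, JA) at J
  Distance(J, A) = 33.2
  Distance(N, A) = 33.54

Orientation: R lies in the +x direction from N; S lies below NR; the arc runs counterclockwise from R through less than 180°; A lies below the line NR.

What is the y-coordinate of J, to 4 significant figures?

-3.321

Checks: ∠(SR, RN) = 90.00° ✓; |SR| = 7.500 ✓; |SJ| = 7.500 ✓; ∠(SJ, JA) = 90.00° ✓; |JA| = 33.20 ✓; |NA| = 33.54 ✓.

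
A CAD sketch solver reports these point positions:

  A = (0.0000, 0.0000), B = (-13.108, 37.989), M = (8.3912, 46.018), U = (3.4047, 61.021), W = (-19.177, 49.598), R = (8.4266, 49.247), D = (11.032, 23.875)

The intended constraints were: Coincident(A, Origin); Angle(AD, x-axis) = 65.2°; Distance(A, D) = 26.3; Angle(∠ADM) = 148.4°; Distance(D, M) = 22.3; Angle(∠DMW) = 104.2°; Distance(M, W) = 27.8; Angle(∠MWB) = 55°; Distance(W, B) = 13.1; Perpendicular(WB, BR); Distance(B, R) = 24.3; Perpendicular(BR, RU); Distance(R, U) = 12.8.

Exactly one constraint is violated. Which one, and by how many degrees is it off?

Perpendicular(BR, RU) — off by 4.50°.

A = (0.00, 0.00) ✓; AD at 65.20° ✓; |AD| = 26.30 ✓; ∠ADM = 148.4° ✓; |DM| = 22.30 ✓; ∠DMW = 104.2° ✓; |MW| = 27.80 ✓; ∠MWB = 55.00° ✓; |WB| = 13.10 ✓; ∠(WB, BR) = 90.00° ✓; |BR| = 24.30 ✓; ∠(BR, RU) = 85.50° ✗; |RU| = 12.80 ✓.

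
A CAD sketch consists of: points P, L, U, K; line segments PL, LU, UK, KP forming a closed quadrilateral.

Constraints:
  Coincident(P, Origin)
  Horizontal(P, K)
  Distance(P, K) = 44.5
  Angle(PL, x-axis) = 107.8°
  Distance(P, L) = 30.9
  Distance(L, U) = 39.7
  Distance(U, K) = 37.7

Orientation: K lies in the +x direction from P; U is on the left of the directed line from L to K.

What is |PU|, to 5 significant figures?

45.843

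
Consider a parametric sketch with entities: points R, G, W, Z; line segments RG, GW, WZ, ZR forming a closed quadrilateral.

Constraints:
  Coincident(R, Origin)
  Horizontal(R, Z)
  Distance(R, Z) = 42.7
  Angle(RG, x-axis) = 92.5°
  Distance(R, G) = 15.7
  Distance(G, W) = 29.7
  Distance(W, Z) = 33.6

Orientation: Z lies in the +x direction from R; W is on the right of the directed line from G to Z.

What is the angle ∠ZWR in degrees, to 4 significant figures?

113.9°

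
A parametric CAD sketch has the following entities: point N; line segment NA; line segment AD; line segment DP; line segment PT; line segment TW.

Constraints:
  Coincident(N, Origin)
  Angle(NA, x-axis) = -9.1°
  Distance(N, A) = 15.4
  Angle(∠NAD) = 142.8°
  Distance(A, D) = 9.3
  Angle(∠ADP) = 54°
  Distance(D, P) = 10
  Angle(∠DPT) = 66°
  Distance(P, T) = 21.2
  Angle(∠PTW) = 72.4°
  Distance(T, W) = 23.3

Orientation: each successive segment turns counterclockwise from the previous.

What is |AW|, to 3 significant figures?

21.8

N is at the origin; NA runs at -9.1° with length 15.4, so A = (15.2, -2.44). ∠NAD = 142.8° gives AD at 28.1° from the x-axis; with |AD| = 9.3, D = (23.4, 1.94). ∠ADP = 54.0° gives DP at 154° from the x-axis; with |DP| = 10.0, P = (14.4, 6.31). ∠DPT = 66.0° gives PT at -91.9° from the x-axis; with |PT| = 21.2, T = (13.7, -14.9). ∠PTW = 72.4° gives TW at 15.7° from the x-axis; with |TW| = 23.3, W = (36.1, -8.57). Then |AW| = |W − A| = 21.8.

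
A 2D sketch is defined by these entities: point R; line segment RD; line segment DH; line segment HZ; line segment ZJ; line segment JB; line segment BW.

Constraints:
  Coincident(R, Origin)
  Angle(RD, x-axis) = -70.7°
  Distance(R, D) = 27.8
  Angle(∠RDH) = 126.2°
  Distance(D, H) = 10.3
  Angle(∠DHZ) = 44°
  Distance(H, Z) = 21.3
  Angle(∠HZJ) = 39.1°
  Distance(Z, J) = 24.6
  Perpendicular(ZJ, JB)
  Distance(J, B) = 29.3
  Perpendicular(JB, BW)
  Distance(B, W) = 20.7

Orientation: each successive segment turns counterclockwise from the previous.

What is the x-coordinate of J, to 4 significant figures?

4.413

R is at the origin; RD runs at -70.7° with length 27.8, so D = (9.188, -26.24). ∠RDH = 126.2° gives DH at -16.90° from the x-axis; with |DH| = 10.3, H = (19.04, -29.23). ∠DHZ = 44.0° gives HZ at 119.1° from the x-axis; with |HZ| = 21.3, Z = (8.685, -10.62). ∠HZJ = 39.1° gives ZJ at -100.0° from the x-axis; with |ZJ| = 24.6, J = (4.413, -34.85). So J.x = 4.413.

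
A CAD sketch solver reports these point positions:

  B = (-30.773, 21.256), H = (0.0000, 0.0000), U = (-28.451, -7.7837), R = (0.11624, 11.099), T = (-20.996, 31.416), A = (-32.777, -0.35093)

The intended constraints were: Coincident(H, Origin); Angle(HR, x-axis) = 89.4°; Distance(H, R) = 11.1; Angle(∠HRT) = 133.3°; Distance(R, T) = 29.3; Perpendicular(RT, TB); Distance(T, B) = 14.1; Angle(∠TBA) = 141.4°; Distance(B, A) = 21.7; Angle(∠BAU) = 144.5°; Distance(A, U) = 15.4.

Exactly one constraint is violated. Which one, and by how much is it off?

Distance(A, U) = 15.4 — off by 6.80.

H = (0.00, 0.00) ✓; HR at 89.40° ✓; |HR| = 11.10 ✓; ∠HRT = 133.3° ✓; |RT| = 29.30 ✓; ∠(RT, TB) = 90.00° ✓; |TB| = 14.10 ✓; ∠TBA = 141.4° ✓; |BA| = 21.70 ✓; ∠BAU = 144.5° ✓; |AU| = 8.600 ✗.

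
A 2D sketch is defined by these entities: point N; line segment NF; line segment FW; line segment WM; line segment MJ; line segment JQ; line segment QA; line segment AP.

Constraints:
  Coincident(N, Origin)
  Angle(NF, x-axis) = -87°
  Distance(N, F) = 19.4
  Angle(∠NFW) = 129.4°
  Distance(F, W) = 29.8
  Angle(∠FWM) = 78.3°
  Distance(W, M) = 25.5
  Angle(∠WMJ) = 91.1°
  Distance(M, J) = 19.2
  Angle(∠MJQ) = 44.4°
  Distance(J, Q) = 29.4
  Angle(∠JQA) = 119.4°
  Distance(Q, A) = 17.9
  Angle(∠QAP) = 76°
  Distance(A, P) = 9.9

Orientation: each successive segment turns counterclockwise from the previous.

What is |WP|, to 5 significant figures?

22.897

N is at the origin; NF runs at -87.0° with length 19.4, so F = (1.0153, -19.373). ∠NFW = 129.4° gives FW at -36.400° from the x-axis; with |FW| = 29.8, W = (25.001, -37.057). ∠FWM = 78.3° gives WM at 65.300° from the x-axis; with |WM| = 25.5, M = (35.657, -13.890). ∠WMJ = 91.1° gives MJ at 154.20° from the x-axis; with |MJ| = 19.2, J = (18.371, -5.5339). ∠MJQ = 44.4° gives JQ at -70.200° from the x-axis; with |JQ| = 29.4, Q = (28.330, -33.196). ∠JQA = 119.4° gives QA at -9.6000° from the x-axis; with |QA| = 17.9, A = (45.979, -36.181). ∠QAP = 76.0° gives AP at 94.400° from the x-axis; with |AP| = 9.9, P = (45.219, -26.310). Then |WP| = |P − W| = 22.897.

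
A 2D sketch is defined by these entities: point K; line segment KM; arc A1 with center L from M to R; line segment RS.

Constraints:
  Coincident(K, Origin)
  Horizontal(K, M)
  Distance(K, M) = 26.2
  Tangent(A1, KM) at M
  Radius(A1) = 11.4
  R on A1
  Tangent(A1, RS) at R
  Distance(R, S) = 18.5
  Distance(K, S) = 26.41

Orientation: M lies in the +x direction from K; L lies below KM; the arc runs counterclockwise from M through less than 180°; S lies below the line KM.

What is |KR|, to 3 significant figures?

17.2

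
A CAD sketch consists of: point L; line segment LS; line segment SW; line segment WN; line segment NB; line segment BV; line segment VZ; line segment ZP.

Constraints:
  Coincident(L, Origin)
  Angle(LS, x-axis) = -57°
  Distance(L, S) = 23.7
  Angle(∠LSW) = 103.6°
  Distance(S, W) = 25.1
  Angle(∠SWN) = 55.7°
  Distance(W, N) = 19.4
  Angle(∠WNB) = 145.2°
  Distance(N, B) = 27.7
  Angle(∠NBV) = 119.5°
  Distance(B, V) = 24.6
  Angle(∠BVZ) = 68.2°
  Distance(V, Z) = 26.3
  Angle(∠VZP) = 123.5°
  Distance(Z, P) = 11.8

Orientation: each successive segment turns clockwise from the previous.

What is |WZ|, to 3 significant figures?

32.8

L is at the origin; LS runs at -57.0° with length 23.7, so S = (12.9, -19.9). ∠LSW = 103.6° gives SW at -133° from the x-axis; with |SW| = 25.1, W = (-4.34, -38.1). ∠SWN = 55.7° gives WN at 102° from the x-axis; with |WN| = 19.4, N = (-8.47, -19.2). ∠WNB = 145.2° gives NB at 67.5° from the x-axis; with |NB| = 27.7, B = (2.13, 6.43). ∠NBV = 119.5° gives BV at 7.00° from the x-axis; with |BV| = 24.6, V = (26.5, 9.43). ∠BVZ = 68.2° gives VZ at -105° from the x-axis; with |VZ| = 26.3, Z = (19.8, -16.0). Then |WZ| = |Z − W| = 32.8.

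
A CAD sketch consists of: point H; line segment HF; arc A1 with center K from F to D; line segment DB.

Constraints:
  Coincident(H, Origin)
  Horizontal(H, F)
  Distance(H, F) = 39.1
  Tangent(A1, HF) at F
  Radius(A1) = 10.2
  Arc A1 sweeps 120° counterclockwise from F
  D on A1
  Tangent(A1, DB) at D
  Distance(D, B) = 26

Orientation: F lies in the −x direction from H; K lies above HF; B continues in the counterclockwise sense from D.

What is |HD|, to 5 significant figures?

33.914

H is at the origin; HF is horizontal with |HF| = 39.1 and F on the −x side, so F = (-39.100, 0.0000). A1 meets HF tangentially, so KF is at right angles to HF, so K = F + (0, 10.2) = (-39.100, 10.200). On A1, F sits at bearing -90° from K; a 120° counterclockwise sweep puts D at bearing 30°, so D = K + 10.2·(cos 30°, sin 30°) = (-30.267, 15.300). Then |HD| = |D − H| = 33.914.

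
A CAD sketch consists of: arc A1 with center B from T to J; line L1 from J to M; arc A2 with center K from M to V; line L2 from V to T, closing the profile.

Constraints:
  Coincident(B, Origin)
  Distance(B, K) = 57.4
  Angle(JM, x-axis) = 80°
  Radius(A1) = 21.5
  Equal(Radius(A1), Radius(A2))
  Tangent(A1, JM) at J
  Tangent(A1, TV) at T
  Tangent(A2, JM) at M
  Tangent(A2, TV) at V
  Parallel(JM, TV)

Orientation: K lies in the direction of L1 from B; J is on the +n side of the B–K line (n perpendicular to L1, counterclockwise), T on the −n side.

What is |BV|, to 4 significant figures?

61.29

The slot axis is L1's direction at 80.0°, so u = (cos 80.0°, sin 80.0°) = (0.1736, 0.9848) and n = (−sin 80.0°, cos 80.0°) = (-0.9848, 0.1736). B is at the origin and K lies 57.4 along u from B, so K = 57.4·u = (9.967, 56.53). Tangency of A1 to both parallel lines with radius 21.5 puts J and T at B ± 21.5·n: J = (-21.17, 3.733), T = (21.17, -3.733). Equal radii place M and V the same way about K: M = K + 21.5·n = (-11.21, 60.26), V = K − 21.5·n = (31.14, 52.79). Then |BV| = |V − B| = 61.29.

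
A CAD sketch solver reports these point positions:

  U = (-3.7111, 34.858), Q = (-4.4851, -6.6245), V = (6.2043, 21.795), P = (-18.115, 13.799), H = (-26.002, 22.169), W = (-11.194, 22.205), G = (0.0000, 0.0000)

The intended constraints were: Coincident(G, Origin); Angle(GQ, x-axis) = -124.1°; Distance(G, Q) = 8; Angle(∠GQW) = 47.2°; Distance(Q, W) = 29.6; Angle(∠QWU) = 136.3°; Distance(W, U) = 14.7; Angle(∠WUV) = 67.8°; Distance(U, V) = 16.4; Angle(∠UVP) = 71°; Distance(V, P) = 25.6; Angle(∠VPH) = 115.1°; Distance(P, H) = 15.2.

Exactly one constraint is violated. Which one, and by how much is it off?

Distance(P, H) = 15.2 — off by 3.70.

G = (0.00, 0.00) ✓; GQ at -124.1° ✓; |GQ| = 8.000 ✓; ∠GQW = 47.20° ✓; |QW| = 29.60 ✓; ∠QWU = 136.3° ✓; |WU| = 14.70 ✓; ∠WUV = 67.80° ✓; |UV| = 16.40 ✓; ∠UVP = 71.00° ✓; |VP| = 25.60 ✓; ∠VPH = 115.1° ✓; |PH| = 11.50 ✗.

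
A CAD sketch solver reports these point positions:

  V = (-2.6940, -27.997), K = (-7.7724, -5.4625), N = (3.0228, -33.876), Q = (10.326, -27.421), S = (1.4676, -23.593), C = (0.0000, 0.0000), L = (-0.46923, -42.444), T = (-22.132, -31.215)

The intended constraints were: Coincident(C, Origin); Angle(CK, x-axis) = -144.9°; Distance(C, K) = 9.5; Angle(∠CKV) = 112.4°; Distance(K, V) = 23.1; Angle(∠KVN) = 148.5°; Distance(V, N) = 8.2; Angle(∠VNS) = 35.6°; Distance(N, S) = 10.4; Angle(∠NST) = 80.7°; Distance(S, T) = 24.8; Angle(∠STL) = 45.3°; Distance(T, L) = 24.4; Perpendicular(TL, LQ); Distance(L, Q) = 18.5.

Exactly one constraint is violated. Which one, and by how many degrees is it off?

Perpendicular(TL, LQ) — off by 8.30°.

C = (0.00, 0.00) ✓; CK at -144.9° ✓; |CK| = 9.500 ✓; ∠CKV = 112.4° ✓; |KV| = 23.10 ✓; ∠KVN = 148.5° ✓; |VN| = 8.200 ✓; ∠VNS = 35.60° ✓; |NS| = 10.40 ✓; ∠NST = 80.70° ✓; |ST| = 24.80 ✓; ∠STL = 45.30° ✓; |TL| = 24.40 ✓; ∠(TL, LQ) = 81.70° ✗; |LQ| = 18.50 ✓.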